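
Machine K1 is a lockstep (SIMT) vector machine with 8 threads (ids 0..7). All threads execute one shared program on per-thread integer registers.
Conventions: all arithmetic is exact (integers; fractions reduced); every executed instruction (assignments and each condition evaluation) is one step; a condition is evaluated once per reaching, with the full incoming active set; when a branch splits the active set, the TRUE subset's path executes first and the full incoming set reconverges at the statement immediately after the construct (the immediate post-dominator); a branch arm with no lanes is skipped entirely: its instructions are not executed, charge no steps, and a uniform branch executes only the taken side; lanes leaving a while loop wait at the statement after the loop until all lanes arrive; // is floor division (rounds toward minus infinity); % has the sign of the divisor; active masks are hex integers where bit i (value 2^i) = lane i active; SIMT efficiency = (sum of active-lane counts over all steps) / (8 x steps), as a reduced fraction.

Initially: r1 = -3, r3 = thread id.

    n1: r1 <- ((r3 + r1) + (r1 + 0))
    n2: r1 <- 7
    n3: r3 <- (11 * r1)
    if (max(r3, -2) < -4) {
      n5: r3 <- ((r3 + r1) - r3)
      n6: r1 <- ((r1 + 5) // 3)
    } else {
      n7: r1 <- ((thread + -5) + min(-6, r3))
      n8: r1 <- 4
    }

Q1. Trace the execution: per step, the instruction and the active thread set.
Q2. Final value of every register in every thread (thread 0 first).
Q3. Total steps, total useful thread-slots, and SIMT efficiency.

step 0: r1 <- ((r3 + r1) + (r1 + 0)) 0xff
step 1: r1 <- 7                      0xff
step 2: r3 <- (11 * r1)              0xff
step 3: eval (max(r3, -2) < -4)      0xff
step 4: r1 <- ((thread + -5) + min(-6, r3)) 0xff
step 5: r1 <- 4                      0xff

Answer: 6 steps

r1: 4,4,4,4,4,4,4,4
r3: 77,77,77,77,77,77,77,77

steps = 6; useful = 48; efficiency = 48/48 = 1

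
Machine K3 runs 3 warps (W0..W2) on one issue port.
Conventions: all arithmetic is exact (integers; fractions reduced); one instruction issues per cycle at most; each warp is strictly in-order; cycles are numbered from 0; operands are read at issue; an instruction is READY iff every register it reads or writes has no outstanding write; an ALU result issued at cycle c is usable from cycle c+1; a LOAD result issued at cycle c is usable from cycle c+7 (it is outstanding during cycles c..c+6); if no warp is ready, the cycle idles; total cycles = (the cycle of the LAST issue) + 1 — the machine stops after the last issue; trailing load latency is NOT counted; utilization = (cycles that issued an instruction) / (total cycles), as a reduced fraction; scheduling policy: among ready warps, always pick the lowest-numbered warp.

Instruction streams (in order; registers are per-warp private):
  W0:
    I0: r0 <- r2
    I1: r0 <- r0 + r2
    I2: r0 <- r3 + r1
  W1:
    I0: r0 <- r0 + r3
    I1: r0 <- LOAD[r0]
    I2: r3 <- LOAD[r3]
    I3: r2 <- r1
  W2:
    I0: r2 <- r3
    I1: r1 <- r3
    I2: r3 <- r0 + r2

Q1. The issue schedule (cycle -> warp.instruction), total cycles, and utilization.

cycle 0: W0.I0
cycle 1: W0.I1
cycle 2: W0.I2
cycle 3: W1.I0
cycle 4: W1.I1
cycle 5: W1.I2
cycle 6: W1.I3
cycle 7: W2.I0
cycle 8: W2.I1
cycle 9: W2.I2

Answer: 10 cycles, utilization 1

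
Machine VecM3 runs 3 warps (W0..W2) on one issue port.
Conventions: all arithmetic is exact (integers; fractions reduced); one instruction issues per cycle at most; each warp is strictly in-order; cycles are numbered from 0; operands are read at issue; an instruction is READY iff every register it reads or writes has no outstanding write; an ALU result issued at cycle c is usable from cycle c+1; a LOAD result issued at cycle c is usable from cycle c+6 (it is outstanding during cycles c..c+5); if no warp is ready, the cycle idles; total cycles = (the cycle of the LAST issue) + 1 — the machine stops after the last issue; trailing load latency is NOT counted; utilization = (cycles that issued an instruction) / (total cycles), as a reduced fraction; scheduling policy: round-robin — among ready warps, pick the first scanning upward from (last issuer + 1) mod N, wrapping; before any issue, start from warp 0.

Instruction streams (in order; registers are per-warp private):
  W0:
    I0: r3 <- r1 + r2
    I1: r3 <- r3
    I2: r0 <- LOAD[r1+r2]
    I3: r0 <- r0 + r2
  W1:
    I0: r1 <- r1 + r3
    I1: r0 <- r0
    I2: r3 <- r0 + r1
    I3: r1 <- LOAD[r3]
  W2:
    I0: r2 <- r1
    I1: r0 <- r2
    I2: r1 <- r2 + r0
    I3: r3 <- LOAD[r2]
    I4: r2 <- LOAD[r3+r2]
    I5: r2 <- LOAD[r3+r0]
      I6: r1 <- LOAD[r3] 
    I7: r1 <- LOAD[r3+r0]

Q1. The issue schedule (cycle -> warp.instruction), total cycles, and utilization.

cycle 0: W0.I0
cycle 1: W1.I0
cycle 2: W2.I0
cycle 3: W0.I1
cycle 4: W1.I1
cycle 5: W2.I1
cycle 6: W0.I2
cycle 7: W1.I2
cycle 8: W2.I2
cycle 9: W1.I3
cycle 10: W2.I3
cycle 11: idle
cycle 12: W0.I3
cycle 13: idle
cycle 14: idle
cycle 15: idle
cycle 16: W2.I4
cycle 17: idle
cycle 18: idle
cycle 19: idle
cycle 20: idle
cycle 21: idle
cycle 22: W2.I5
cycle 23: W2.I6
cycle 24: idle
cycle 25: idle
cycle 26: idle
cycle 27: idle
cycle 28: idle
cycle 29: W2.I7

Answer: 30 cycles, utilization 8/15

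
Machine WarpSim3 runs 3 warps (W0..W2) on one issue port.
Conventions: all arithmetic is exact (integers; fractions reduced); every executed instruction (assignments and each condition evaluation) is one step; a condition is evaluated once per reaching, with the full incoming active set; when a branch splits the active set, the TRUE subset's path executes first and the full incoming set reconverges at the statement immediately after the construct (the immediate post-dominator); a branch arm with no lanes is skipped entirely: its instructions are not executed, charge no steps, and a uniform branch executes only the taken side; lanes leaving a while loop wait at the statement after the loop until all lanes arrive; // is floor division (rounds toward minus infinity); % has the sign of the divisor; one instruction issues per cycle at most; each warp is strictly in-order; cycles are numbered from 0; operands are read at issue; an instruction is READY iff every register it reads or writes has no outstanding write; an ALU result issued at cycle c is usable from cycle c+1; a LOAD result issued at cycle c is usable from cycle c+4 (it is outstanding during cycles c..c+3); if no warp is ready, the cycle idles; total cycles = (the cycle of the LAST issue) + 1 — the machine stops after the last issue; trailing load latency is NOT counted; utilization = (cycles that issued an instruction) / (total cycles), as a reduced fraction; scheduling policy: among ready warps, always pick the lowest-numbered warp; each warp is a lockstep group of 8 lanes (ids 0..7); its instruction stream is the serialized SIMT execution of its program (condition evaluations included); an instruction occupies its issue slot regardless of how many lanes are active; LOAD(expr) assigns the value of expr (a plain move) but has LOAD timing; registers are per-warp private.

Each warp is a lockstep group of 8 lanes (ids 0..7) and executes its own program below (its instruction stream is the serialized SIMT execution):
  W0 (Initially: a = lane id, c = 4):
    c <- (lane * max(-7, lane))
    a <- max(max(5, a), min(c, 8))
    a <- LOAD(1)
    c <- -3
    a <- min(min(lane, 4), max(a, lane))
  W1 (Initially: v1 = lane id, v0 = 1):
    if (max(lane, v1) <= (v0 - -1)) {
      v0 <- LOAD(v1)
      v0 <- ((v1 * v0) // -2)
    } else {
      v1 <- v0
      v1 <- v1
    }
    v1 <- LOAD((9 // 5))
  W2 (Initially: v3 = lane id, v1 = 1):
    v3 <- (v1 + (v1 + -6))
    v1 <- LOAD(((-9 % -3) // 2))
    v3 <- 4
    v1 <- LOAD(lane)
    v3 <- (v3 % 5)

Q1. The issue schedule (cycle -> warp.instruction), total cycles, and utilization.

cycle 0: W0.I0
cycle 1: W0.I1
cycle 2: W0.I2
cycle 3: W0.I3
cycle 4: W1.I0
cycle 5: W1.I1
cycle 6: W0.I4
cycle 7: W2.I0
cycle 8: W2.I1
cycle 9: W1.I2
cycle 10: W1.I3
cycle 11: W1.I4
cycle 12: W1.I5
cycle 13: W2.I2
cycle 14: W2.I3
cycle 15: W2.I4

Answer: 16 cycles, utilization 1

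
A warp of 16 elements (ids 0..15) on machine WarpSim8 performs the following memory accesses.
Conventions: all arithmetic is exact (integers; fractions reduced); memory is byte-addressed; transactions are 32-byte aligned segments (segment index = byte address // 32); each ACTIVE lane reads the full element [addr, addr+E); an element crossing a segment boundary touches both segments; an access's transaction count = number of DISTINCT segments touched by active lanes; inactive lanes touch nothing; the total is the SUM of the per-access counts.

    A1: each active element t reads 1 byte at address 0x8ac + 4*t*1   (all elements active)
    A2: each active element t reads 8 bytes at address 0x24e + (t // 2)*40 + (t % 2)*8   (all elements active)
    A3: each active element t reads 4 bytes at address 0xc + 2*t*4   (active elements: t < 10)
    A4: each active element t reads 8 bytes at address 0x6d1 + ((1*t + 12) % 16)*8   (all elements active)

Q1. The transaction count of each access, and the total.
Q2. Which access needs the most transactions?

A1: 3 transactions
A2: 10 transactions
A3: 3 transactions
A4: 5 transactions

Answer: 3,10,3,5; total 21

Answer: A2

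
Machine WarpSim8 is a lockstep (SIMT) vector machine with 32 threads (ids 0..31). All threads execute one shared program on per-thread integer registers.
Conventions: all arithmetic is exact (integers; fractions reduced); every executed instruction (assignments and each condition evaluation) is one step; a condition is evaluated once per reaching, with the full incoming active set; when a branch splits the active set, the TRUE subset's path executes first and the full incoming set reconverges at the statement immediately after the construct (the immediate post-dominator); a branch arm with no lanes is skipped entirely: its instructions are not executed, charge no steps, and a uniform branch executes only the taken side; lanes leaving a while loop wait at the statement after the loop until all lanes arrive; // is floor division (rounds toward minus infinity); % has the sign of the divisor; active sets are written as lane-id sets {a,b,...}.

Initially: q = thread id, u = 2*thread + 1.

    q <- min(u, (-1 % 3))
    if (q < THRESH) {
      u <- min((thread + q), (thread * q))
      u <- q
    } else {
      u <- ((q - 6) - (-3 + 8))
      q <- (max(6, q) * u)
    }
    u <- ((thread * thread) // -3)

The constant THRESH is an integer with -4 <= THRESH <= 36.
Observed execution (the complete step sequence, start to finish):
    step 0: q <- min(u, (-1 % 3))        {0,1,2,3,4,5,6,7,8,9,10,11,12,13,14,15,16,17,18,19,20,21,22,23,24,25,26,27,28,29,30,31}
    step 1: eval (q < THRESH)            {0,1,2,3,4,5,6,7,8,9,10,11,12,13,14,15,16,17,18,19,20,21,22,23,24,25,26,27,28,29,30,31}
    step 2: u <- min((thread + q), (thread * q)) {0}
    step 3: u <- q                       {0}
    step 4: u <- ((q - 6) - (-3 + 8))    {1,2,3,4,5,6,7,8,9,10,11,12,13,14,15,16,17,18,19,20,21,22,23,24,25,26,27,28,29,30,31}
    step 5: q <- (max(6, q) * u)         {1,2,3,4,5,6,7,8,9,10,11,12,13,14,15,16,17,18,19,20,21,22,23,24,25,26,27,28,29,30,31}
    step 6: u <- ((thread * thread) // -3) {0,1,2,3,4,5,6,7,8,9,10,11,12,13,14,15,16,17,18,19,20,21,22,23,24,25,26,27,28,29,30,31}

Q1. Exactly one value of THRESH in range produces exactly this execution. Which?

Answer: THRESH = 2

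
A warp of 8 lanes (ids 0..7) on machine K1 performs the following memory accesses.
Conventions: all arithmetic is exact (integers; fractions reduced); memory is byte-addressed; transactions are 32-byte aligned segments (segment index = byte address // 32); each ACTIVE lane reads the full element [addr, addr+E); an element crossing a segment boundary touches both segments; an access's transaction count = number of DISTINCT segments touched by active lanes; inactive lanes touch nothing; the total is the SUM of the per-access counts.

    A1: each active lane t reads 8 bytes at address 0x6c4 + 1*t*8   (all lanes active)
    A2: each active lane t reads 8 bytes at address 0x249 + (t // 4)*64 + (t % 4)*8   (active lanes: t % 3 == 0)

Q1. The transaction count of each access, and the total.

A1: 3 transactions
A2: 4 transactions

Answer: 3,4; total 7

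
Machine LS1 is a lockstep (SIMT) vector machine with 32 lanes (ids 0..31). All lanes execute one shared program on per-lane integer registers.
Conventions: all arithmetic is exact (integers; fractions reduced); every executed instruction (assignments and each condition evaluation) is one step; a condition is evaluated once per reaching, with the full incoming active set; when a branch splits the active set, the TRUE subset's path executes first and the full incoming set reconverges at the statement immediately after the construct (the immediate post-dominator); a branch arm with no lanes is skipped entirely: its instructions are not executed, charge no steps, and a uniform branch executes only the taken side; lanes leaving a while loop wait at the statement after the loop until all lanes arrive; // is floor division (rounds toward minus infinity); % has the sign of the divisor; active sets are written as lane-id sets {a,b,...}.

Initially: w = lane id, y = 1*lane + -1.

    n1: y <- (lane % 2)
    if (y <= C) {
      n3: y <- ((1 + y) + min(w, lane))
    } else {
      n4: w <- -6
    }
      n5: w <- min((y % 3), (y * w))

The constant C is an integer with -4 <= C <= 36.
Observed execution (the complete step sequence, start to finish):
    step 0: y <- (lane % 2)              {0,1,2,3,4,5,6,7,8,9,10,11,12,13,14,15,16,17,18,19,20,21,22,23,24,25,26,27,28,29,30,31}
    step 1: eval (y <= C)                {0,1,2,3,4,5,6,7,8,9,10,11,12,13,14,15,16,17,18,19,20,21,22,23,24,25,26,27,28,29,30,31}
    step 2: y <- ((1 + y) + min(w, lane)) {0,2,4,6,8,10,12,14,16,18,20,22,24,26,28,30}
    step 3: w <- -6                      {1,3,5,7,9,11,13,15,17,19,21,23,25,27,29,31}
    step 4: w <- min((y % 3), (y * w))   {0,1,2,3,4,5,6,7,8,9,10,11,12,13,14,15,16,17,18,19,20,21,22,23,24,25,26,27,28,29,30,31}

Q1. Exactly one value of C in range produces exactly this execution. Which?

Answer: C = 0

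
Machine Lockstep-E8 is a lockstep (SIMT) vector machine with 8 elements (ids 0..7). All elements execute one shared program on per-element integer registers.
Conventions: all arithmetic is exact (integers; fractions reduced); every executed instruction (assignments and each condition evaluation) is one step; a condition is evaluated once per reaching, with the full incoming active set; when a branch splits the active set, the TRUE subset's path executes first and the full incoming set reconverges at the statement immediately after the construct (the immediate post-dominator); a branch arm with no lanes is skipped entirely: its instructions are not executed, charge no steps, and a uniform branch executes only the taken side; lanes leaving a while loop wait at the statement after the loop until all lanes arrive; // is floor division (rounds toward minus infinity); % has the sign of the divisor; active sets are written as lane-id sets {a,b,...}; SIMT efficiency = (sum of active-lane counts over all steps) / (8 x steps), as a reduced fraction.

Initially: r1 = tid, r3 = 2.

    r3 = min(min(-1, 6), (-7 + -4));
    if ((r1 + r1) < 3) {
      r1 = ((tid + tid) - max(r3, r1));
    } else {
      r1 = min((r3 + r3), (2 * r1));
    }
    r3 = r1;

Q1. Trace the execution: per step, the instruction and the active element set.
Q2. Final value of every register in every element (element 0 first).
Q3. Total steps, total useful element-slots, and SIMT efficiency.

step 0: r3 <- min(min(-1, 6), (-7 + -4)) {0,1,2,3,4,5,6,7}
step 1: eval ((r1 + r1) < 3)         {0,1,2,3,4,5,6,7}
step 2: r1 <- ((tid + tid) - max(r3, r1)) {0,1}
step 3: r1 <- min((r3 + r3), (2 * r1)) {2,3,4,5,6,7}
step 4: r3 <- r1                     {0,1,2,3,4,5,6,7}

Answer: 5 steps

r1: 0,1,-22,-22,-22,-22,-22,-22
r3: 0,1,-22,-22,-22,-22,-22,-22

steps = 5; useful = 32; efficiency = 32/40 = 4/5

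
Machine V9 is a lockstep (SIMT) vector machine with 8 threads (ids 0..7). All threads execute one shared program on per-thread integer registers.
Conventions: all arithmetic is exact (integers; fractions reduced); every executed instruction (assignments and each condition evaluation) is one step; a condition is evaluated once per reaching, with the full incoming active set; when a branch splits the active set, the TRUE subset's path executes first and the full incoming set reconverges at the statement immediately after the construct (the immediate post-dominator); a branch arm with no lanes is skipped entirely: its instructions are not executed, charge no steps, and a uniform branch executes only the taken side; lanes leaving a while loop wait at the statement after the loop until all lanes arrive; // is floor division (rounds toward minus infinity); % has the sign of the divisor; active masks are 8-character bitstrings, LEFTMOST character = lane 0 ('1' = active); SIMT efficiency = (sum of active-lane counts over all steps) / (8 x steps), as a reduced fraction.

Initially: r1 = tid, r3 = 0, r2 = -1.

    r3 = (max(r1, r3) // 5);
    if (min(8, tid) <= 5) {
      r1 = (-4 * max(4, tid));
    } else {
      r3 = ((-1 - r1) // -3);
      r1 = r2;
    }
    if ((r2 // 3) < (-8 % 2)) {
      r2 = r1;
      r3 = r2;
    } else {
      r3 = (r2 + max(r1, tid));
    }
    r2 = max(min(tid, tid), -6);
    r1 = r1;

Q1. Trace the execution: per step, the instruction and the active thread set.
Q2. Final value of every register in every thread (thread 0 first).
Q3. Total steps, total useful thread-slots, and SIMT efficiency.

step 0: r3 <- (max(r1, r3) // 5)     11111111
step 1: eval (min(8, tid) <= 5)      11111111
step 2: r1 <- (-4 * max(4, tid))     11111100
step 3: r3 <- ((-1 - r1) // -3)      00000011
step 4: r1 <- r2                     00000011
step 5: eval ((r2 // 3) < (-8 % 2))  11111111
step 6: r2 <- r1                     11111111
step 7: r3 <- r2                     11111111
step 8: r2 <- max(min(tid, tid), -6) 11111111
step 9: r1 <- r1                     11111111

Answer: 10 steps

r1: -16,-16,-16,-16,-16,-20,-1,-1
r3: -16,-16,-16,-16,-16,-20,-1,-1
r2: 0,1,2,3,4,5,6,7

steps = 10; useful = 66; efficiency = 66/80 = 33/40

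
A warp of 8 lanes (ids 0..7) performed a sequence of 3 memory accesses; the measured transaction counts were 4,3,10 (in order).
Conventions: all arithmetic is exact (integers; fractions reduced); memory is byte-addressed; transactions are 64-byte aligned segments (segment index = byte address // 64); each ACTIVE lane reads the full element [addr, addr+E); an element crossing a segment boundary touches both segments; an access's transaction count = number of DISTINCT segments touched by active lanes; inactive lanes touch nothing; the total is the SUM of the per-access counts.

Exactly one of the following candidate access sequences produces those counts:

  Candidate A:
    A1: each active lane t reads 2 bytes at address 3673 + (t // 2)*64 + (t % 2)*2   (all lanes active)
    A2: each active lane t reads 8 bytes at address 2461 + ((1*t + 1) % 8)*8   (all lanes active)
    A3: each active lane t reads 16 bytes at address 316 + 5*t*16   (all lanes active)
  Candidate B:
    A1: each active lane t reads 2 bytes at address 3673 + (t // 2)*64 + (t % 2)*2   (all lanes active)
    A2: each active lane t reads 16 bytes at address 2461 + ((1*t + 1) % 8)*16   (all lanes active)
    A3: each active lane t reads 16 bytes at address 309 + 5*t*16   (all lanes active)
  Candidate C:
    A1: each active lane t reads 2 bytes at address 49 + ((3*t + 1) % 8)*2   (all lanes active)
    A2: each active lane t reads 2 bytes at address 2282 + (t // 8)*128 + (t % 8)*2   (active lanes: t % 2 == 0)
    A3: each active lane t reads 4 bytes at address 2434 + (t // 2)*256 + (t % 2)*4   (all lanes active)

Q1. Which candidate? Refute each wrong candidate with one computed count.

A: A2 gives 2 transactions, not 3
C: A1 gives 2 transactions, not 4
B: all counts match (4,3,10)

Answer: B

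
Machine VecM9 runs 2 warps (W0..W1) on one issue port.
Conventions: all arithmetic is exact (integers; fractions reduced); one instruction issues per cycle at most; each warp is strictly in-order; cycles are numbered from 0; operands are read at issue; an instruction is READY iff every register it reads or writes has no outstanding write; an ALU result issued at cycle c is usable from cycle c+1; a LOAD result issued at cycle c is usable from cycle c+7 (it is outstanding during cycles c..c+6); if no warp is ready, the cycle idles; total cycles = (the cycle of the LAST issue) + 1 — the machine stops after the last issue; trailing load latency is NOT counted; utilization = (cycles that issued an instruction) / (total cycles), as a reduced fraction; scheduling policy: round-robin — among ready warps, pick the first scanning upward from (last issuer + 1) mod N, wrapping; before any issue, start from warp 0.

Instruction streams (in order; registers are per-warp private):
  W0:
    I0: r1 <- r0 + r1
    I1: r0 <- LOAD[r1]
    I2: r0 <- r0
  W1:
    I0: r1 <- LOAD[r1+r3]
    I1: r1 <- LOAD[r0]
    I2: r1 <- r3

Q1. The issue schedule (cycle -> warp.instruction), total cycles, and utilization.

cycle 0: W0.I0
cycle 1: W1.I0
cycle 2: W0.I1
cycle 3: idle
cycle 4: idle
cycle 5: idle
cycle 6: idle
cycle 7: idle
cycle 8: W1.I1
cycle 9: W0.I2
cycle 10: idle
cycle 11: idle
cycle 12: idle
cycle 13: idle
cycle 14: idle
cycle 15: W1.I2

Answer: 16 cycles, utilization 3/8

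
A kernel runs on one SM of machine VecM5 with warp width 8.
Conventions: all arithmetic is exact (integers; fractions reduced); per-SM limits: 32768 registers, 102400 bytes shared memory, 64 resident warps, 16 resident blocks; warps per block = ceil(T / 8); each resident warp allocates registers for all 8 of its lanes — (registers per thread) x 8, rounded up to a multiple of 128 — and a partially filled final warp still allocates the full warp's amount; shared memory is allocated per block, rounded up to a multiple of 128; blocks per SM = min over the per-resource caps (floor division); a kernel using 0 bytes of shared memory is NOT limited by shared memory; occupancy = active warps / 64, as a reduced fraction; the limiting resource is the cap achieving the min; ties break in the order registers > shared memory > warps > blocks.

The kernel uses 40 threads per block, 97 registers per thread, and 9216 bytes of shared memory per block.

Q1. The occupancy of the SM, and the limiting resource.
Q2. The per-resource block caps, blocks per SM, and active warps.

Answer: occupancy 35/64, limited by registers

registers: 7 blocks
shared memory: 11 blocks
warps: 12 blocks
blocks: 16 blocks

Answer: 7 blocks, 35 active warps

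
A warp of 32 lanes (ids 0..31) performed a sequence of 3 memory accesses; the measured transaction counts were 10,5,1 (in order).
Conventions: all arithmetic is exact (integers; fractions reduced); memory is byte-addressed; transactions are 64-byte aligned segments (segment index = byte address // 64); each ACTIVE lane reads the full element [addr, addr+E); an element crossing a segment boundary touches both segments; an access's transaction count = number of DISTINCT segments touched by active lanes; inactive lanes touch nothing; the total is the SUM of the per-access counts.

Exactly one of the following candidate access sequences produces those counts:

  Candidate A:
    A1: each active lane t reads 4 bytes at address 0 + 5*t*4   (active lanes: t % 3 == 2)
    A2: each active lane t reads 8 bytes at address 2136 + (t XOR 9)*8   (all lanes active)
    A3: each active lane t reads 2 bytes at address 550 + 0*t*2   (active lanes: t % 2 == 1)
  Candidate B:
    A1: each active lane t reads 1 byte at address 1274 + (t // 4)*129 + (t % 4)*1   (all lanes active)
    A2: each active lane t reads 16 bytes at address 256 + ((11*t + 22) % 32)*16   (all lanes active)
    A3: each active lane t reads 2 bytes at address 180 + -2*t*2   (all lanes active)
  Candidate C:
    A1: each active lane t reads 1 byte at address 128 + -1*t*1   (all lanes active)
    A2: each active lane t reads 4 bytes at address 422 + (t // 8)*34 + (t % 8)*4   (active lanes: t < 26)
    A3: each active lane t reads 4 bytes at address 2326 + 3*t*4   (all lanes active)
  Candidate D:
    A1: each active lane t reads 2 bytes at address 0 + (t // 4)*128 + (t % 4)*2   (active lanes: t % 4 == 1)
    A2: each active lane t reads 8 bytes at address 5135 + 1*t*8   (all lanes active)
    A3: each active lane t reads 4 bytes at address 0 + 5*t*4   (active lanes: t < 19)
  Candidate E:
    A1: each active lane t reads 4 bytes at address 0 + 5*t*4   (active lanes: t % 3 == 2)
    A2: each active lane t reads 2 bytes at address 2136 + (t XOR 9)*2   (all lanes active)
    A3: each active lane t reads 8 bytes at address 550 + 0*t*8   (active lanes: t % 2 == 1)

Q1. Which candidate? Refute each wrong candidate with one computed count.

B: A1 gives 11 transactions, not 10
C: A1 gives 2 transactions, not 10
D: A1 gives 8 transactions, not 10
E: A2 gives 2 transactions, not 5
A: all counts match (10,5,1)

Answer: A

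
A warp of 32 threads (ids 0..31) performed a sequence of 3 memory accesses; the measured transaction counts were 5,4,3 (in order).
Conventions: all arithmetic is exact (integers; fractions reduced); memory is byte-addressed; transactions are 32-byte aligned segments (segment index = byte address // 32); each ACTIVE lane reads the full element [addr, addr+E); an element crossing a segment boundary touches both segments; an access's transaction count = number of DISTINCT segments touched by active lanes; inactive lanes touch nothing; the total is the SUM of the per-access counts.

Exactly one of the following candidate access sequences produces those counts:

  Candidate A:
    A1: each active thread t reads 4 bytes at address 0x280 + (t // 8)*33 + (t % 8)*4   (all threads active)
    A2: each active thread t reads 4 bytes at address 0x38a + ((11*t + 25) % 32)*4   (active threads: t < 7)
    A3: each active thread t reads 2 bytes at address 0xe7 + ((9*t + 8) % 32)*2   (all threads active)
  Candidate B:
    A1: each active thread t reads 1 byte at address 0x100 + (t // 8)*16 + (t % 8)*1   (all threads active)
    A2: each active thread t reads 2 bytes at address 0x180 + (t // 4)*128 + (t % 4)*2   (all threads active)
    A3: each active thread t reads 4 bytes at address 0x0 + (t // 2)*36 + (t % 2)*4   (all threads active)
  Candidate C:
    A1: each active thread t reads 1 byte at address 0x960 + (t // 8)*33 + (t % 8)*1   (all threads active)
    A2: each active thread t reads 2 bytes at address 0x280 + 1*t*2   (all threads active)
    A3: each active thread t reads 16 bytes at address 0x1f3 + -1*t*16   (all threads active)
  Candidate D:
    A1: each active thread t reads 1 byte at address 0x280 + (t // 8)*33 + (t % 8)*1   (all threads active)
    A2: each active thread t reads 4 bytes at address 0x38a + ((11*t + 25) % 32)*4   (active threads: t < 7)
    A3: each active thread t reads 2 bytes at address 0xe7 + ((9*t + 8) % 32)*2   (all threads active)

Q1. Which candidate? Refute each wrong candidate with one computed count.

B: A1 gives 2 transactions, not 5
C: A1 gives 4 transactions, not 5
D: A1 gives 4 transactions, not 5
A: all counts match (5,4,3)

Answer: A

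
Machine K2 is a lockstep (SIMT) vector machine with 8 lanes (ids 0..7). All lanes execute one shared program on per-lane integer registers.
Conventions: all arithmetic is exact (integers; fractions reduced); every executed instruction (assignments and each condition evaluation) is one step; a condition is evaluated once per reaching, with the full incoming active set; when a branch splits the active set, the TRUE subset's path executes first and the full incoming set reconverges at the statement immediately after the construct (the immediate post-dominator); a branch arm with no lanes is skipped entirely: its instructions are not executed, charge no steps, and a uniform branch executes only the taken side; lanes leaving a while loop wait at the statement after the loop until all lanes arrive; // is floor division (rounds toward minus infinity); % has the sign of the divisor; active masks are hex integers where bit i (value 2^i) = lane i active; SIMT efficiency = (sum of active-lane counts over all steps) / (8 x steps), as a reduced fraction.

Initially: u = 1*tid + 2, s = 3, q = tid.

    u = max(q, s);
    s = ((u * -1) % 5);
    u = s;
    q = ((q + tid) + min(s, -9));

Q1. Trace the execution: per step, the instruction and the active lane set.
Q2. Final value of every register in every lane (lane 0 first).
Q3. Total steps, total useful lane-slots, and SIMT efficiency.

step 0: u <- max(q, s)               0xff
step 1: s <- ((u * -1) % 5)          0xff
step 2: u <- s                       0xff
step 3: q <- ((q + tid) + min(s, -9)) 0xff

Answer: 4 steps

u: 2,2,2,2,1,0,4,3
s: 2,2,2,2,1,0,4,3
q: -9,-7,-5,-3,-1,1,3,5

steps = 4; useful = 32; efficiency = 32/32 = 1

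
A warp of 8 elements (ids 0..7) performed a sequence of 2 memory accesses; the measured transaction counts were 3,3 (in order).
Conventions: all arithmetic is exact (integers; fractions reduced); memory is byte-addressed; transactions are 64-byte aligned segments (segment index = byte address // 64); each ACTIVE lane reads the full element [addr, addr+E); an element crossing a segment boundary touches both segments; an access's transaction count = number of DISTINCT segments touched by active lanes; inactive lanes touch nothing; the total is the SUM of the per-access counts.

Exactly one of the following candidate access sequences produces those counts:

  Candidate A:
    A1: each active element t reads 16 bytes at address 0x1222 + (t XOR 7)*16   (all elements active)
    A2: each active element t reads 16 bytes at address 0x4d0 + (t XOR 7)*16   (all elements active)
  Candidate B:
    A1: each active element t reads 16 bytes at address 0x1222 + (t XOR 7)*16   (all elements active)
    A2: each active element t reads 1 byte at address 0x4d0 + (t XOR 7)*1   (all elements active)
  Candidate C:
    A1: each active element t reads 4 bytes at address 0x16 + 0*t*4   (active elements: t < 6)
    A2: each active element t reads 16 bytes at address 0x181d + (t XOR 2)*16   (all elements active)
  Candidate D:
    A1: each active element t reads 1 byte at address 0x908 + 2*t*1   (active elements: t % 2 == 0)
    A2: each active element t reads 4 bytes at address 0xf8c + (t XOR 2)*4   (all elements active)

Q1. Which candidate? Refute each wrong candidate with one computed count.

B: A2 gives 1 transaction, not 3
C: A1 gives 1 transaction, not 3
D: A1 gives 1 transaction, not 3
A: all counts match (3,3)

Answer: A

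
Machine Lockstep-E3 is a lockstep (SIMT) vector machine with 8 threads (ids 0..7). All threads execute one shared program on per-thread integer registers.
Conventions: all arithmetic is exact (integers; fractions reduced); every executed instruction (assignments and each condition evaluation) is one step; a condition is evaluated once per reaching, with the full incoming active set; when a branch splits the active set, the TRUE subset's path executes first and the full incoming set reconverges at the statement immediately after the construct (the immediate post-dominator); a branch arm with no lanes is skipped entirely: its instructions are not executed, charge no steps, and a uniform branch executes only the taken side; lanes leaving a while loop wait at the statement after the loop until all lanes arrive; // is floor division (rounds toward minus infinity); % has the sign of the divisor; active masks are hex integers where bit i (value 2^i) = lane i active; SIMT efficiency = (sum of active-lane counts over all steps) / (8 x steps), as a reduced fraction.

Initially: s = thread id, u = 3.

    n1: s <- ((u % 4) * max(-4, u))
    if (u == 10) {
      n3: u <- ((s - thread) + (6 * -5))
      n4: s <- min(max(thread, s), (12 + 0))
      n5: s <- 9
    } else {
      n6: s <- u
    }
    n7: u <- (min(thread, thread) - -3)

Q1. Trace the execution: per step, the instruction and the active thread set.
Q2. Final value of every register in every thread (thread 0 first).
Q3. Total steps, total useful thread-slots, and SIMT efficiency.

step 0: s <- ((u % 4) * max(-4, u))  0xff
step 1: eval (u == 10)               0xff
step 2: s <- u                       0xff
step 3: u <- (min(thread, thread) - -3) 0xff

Answer: 4 steps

s: 3,3,3,3,3,3,3,3
u: 3,4,5,6,7,8,9,10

steps = 4; useful = 32; efficiency = 32/32 = 1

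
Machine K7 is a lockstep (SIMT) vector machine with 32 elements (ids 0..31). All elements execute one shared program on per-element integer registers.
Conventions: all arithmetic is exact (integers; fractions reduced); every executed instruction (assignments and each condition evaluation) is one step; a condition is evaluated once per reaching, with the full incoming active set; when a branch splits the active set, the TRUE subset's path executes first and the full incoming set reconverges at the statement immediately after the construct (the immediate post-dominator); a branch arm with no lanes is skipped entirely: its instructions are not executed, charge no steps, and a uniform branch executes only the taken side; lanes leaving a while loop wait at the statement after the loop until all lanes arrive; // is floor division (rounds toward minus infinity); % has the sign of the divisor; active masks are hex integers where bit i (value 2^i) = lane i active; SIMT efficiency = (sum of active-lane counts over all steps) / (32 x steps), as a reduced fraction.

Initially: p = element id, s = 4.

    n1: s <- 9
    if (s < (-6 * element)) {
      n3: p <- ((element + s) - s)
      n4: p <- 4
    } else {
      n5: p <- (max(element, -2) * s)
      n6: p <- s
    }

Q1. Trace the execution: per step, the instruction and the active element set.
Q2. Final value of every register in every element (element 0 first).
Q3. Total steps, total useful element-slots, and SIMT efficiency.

step 0: s <- 9                       0xffffffff
step 1: eval (s < (-6 * element))    0xffffffff
step 2: p <- (max(element, -2) * s)  0xffffffff
step 3: p <- s                       0xffffffff

Answer: 4 steps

p: 9,9,9,9,9,9,9,9,9,9,9,9,9,9,9,9,9,9,9,9,9,9,9,9,9,9,9,9,9,9,9,9
s: 9,9,9,9,9,9,9,9,9,9,9,9,9,9,9,9,9,9,9,9,9,9,9,9,9,9,9,9,9,9,9,9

steps = 4; useful = 128; efficiency = 128/128 = 1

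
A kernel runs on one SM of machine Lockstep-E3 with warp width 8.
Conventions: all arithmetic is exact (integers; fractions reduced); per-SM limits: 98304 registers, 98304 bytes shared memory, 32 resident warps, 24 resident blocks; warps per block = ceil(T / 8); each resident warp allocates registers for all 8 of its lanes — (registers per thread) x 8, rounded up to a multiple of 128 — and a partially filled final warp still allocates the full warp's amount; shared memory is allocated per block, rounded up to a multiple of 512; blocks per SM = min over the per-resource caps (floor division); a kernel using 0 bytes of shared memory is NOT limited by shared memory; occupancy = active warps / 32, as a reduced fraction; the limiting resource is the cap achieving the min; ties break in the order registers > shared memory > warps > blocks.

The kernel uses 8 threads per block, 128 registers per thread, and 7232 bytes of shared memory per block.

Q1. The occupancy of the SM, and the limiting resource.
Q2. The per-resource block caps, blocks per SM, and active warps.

Answer: occupancy 3/8, limited by shared memory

registers: 96 blocks
shared memory: 12 blocks
warps: 32 blocks
blocks: 24 blocks

Answer: 12 blocks, 12 active warps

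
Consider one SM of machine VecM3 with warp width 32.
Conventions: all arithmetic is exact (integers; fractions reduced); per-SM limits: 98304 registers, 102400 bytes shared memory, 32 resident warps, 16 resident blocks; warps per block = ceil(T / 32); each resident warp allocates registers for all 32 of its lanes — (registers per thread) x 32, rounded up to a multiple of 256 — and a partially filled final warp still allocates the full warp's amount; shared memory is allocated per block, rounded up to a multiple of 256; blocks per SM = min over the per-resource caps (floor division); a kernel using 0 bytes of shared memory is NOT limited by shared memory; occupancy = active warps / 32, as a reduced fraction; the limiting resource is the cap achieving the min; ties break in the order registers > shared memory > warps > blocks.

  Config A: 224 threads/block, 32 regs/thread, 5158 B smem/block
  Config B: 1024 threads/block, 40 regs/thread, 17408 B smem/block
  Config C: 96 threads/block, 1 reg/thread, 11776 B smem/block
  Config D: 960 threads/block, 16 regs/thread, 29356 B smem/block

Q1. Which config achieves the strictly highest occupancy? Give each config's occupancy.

occupancies: A 7/8, B 1, C 3/4, D 15/16

Answer: B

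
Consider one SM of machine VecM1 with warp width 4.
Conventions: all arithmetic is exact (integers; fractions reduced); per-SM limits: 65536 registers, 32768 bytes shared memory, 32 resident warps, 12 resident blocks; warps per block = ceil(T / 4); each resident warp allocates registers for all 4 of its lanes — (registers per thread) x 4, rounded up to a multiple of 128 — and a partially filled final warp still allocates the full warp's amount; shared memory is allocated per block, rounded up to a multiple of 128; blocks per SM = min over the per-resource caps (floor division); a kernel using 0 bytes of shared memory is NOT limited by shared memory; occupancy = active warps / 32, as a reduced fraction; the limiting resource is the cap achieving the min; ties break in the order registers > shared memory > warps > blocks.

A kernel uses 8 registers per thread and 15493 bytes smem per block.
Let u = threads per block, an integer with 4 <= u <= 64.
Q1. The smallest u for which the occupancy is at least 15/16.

Answer: u = 57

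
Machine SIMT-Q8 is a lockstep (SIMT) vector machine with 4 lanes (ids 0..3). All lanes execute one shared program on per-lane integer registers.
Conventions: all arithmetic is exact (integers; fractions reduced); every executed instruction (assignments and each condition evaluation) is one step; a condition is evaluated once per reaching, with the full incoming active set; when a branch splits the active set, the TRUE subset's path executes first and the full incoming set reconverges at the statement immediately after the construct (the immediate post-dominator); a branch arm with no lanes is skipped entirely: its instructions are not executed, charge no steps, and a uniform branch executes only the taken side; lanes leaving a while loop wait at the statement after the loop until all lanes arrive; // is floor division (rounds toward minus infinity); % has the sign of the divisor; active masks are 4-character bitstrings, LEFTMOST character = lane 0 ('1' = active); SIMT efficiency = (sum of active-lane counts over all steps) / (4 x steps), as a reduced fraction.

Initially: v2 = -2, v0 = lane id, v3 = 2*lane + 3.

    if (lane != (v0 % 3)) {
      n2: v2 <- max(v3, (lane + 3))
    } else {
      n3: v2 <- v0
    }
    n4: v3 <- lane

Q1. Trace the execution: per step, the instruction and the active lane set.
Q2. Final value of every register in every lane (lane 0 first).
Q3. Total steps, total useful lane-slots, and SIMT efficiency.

step 0: eval (lane != (v0 % 3))      1111
step 1: v2 <- max(v3, (lane + 3))    0001
step 2: v2 <- v0                     1110
step 3: v3 <- lane                   1111

Answer: 4 steps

v2: 0,1,2,9
v0: 0,1,2,3
v3: 0,1,2,3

steps = 4; useful = 12; efficiency = 12/16 = 3/4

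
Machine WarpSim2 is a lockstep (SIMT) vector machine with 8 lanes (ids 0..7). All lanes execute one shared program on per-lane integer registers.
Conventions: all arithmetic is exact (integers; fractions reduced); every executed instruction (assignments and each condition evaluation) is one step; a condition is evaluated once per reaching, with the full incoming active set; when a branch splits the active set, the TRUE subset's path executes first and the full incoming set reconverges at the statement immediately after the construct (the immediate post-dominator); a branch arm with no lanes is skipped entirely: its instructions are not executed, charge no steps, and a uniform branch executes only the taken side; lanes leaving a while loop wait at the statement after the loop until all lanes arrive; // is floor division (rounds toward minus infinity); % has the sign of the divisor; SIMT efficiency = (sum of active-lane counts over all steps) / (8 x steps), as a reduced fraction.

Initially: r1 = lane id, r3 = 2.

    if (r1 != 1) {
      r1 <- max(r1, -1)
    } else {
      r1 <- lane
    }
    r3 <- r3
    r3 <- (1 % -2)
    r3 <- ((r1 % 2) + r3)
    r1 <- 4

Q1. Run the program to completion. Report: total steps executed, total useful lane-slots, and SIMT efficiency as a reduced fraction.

Answer: 7 steps, 48 useful, 6/7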